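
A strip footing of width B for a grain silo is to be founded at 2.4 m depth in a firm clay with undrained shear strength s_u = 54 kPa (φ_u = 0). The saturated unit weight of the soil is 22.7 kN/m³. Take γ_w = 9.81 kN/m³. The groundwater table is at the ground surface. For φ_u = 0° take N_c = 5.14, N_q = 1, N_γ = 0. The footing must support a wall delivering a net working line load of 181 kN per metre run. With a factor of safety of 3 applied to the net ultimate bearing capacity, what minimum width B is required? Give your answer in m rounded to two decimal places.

B = 1.96 m

With the water table at the surface the whole profile is submerged: γ' = 22.7 − 9.81 = 12.89 kN/m³, so q = γ'·D_f = 30.936 kPa.
q_ult = c·N_c + q·N_q
     = 54 × 5.14 + 30.936 × 1
     = 277.56 + 30.936 = 308.5 kPa.
For φ = 0 the ½γBN_γ term vanishes, so q_ult is independent of B. q_net = 308.5 − 30.936 = 277.56 kPa; q_all(net) = 277.56/3 = 92.52 kPa.
Required width B = w / q_all(net) = 181 / 92.52 = 1.956 m.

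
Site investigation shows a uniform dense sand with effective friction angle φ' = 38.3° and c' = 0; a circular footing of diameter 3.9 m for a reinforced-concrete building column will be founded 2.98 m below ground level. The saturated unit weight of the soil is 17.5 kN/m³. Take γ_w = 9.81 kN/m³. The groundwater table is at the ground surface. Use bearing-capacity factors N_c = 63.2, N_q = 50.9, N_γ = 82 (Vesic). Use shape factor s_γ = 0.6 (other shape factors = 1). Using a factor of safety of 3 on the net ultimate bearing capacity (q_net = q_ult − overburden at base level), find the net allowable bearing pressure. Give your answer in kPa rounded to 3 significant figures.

Water table at ground surface, so effective unit weight γ' = 17.5 − 9.81 = 7.69 kN/m³ is used throughout; overburden q = 7.69 × 2.98 = 22.916 kPa; the same γ' applies in the ½γBN_γ term.
Surcharge term q·N_q = 22.916 × 50.9 = 1166.4 kPa; self-weight term 0.5·γ·B·N_γ·s_γ = 0.5 × 7.69 × 3.9 × 82 × 0.6 = 737.78 kPa.
q_ult = 1166.4 + 737.78 = 1904.2 kPa.
q_net = 1904.2 − 22.916 = 1881.3 kPa.
q_all(net) = 1881.3 / 3 = 627.1 kPa.

q_all(net) ≈ 627 kPa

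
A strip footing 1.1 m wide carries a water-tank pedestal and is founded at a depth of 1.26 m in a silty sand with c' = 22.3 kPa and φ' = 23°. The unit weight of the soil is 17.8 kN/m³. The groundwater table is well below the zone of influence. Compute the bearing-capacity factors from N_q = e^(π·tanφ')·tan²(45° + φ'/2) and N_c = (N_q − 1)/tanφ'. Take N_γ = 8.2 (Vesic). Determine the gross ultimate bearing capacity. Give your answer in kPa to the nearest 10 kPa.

q_ult ≈ 680 kPa

tan23° = 0.4245, so N_q = e^(π×0.4245)·tan²(56.5°) = 3.794 × 2.283 = 8.66.
N_c = (8.66 − 1)/tan23° = 18.05.
q = γ·D_f = 17.8 × 1.26 = 22.428 kPa.
c·N_c = 22.3 × 18.049 = 402.48 kPa
q·N_q = 22.428 × 8.6612 = 194.25 kPa
0.5·γ·B·N_γ = 0.5 × 17.8 × 1.1 × 8.2 = 80.278 kPa
q_ult = 402.48 + 194.25 + 80.278 = 677.02 kPa.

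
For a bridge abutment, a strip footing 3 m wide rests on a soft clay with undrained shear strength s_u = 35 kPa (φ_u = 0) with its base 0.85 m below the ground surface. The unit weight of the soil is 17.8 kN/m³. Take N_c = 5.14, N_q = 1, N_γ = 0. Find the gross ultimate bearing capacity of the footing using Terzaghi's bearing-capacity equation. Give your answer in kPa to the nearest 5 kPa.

q_ult ≈ 195 kPa

Effective surcharge at the founding depth q = γ·D_f = 17.8 × 0.85 = 15.13 kPa.
q_ult = c·N_c + q·N_q
     = 35 × 5.14 + 15.13 × 1
     = 179.9 + 15.13 = 195.03 kPa.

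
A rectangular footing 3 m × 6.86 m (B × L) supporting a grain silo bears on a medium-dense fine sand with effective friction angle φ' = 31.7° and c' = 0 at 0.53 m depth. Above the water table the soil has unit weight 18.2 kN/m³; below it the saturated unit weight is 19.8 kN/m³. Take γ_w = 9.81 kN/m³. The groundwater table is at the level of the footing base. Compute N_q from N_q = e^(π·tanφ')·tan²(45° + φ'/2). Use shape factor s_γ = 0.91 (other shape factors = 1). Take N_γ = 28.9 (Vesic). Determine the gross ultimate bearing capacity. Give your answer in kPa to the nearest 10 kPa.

tan31.7° = 0.6176, so N_q = e^(π×0.6176)·tan²(60.85°) = 6.961 × 3.215 = 22.38.
Effective surcharge at the founding depth q = γ·D_f = 18.2 × 0.53 = 9.646 kPa.
The water table coincides with the base, so in the self-weight term γ → γ' = 9.99 kN/m³.
q_ult = q·N_q + 0.5·γ·B·N_γ·s_γ
     = 9.646 × 22.377 + 0.5 × 9.99 × 3 × 28.9 × 0.91
     = 215.85 + 394.09 = 609.94 kPa.

q_ult ≈ 610 kPa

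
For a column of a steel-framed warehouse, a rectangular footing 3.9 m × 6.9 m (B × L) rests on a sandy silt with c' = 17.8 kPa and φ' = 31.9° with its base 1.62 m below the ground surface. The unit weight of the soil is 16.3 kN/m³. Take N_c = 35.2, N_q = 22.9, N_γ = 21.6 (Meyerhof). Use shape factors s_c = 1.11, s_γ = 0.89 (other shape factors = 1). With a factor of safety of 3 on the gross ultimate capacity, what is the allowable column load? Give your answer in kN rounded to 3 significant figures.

P_all ≈ 17100 kN

Overburden at base level: q = 16.3 × 1.62 = 26.406 kPa.
Cohesion term c·N_c·s_c = 17.8 × 35.2 × 1.11 = 695.48 kPa; surcharge term q·N_q = 26.406 × 22.9 = 604.7 kPa; self-weight term 0.5·γ·B·N_γ·s_γ = 0.5 × 16.3 × 3.9 × 21.6 × 0.89 = 611.03 kPa.
q_ult = 695.48 + 604.7 + 611.03 = 1911.2 kPa.
Gross allowable pressure q_all = 1911.2 / 3 = 637.07 kPa.
Footing area = 26.91 m², so allowable column load = 637.07 × 26.91 = 17144 kN.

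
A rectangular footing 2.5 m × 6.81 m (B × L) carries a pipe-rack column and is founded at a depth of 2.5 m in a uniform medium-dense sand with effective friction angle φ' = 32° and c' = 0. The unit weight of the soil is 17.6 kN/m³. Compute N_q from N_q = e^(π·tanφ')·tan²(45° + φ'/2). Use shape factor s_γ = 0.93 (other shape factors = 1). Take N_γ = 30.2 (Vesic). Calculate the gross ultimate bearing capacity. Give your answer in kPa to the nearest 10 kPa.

tan32° = 0.6249, so N_q = e^(π×0.6249)·tan²(61°) = 7.121 × 3.255 = 23.18.
Effective surcharge at the founding depth q = γ·D_f = 17.6 × 2.5 = 44 kPa.
q_ult = q·N_q + 0.5·γ·B·N_γ·s_γ
     = 44 × 23.177 + 0.5 × 17.6 × 2.5 × 30.2 × 0.93
     = 1019.8 + 617.89 = 1637.7 kPa.

q_ult ≈ 1640 kPa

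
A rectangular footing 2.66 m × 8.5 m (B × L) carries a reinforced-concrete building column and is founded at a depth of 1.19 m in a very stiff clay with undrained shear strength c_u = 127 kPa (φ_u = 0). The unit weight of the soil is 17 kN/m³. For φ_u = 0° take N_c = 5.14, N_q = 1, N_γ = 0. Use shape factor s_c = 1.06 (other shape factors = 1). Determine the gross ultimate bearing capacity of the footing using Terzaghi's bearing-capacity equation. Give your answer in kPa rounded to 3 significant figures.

q_ult ≈ 712 kPa

Overburden at base level: q = 17 × 1.19 = 20.23 kPa.
Cohesion term c·N_c·s_c = 127 × 5.14 × 1.06 = 691.95 kPa; surcharge term q·N_q = 20.23 × 1 = 20.23 kPa.
q_ult = 691.95 + 20.23 = 712.18 kPa.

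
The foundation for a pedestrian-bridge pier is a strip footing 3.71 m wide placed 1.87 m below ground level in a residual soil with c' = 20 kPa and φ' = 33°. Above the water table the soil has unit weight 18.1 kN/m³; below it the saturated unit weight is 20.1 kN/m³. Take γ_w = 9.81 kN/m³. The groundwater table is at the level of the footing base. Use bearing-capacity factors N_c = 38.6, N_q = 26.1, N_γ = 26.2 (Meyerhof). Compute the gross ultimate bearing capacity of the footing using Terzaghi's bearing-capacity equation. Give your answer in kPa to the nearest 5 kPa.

q_ult ≈ 2155 kPa

Overburden at base level: q = 18.1 × 1.87 = 33.847 kPa.
Below the base the soil is submerged, so the ½γBN_γ term uses γ' = 20.1 − 9.81 = 10.29 kN/m³.
Cohesion term c·N_c = 20 × 38.6 = 772 kPa; surcharge term q·N_q = 33.847 × 26.1 = 883.41 kPa; self-weight term 0.5·γ·B·N_γ = 0.5 × 10.29 × 3.71 × 26.2 = 500.1 kPa.
q_ult = 772 + 883.41 + 500.1 = 2155.5 kPa.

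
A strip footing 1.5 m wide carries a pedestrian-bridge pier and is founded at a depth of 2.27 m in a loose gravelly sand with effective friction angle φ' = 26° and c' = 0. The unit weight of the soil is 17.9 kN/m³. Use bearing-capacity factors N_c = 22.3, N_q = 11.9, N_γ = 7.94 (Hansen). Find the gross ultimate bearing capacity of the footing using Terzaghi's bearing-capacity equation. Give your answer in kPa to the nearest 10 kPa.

q_ult ≈ 590 kPa

Overburden at base level: q = 17.9 × 2.27 = 40.633 kPa.
Surcharge term q·N_q = 40.633 × 11.9 = 483.53 kPa; self-weight term 0.5·γ·B·N_γ = 0.5 × 17.9 × 1.5 × 7.94 = 106.59 kPa.
q_ult = 483.53 + 106.59 = 590.13 kPa.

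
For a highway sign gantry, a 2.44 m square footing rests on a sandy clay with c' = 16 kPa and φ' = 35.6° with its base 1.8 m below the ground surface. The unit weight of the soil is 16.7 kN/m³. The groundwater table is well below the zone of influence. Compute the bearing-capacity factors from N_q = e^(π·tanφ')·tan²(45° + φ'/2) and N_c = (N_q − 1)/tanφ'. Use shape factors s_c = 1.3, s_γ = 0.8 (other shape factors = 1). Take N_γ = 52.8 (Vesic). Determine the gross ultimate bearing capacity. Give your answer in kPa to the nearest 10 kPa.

q_ult ≈ 2950 kPa

tan35.6° = 0.7159, so N_q = e^(π×0.7159)·tan²(62.8°) = 9.48 × 3.786 = 35.89.
N_c = (35.89 − 1)/tan35.6° = 48.74.
q = γ·D_f = 16.7 × 1.8 = 30.06 kPa.
c·N_c·s_c = 16 × 48.736 × 1.3 = 1013.7 kPa
q·N_q = 30.06 × 35.891 = 1078.9 kPa
0.5·γ·B·N_γ·s_γ = 0.5 × 16.7 × 2.44 × 52.8 × 0.8 = 860.6 kPa
q_ult = 1013.7 + 1078.9 + 860.6 = 2953.2 kPa.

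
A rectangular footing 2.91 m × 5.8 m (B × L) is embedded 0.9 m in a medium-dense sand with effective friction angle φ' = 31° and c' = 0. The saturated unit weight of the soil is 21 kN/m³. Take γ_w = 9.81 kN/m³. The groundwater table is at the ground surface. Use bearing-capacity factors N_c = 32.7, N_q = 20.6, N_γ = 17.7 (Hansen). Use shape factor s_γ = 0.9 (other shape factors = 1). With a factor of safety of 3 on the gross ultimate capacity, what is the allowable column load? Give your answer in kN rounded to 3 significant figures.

Water table at ground surface, so effective unit weight γ' = 21 − 9.81 = 11.19 kN/m³ is used throughout; overburden q = 11.19 × 0.9 = 10.071 kPa; the same γ' applies in the ½γBN_γ term.
Surcharge term q·N_q = 10.071 × 20.6 = 207.46 kPa; self-weight term 0.5·γ·B·N_γ·s_γ = 0.5 × 11.19 × 2.91 × 17.7 × 0.9 = 259.36 kPa.
q_ult = 207.46 + 259.36 = 466.83 kPa.
Gross allowable pressure q_all = 466.83 / 3 = 155.61 kPa.
Footing area = 16.878 m², so allowable column load = 155.61 × 16.878 = 2626.4 kN.

P_all ≈ 2630 kN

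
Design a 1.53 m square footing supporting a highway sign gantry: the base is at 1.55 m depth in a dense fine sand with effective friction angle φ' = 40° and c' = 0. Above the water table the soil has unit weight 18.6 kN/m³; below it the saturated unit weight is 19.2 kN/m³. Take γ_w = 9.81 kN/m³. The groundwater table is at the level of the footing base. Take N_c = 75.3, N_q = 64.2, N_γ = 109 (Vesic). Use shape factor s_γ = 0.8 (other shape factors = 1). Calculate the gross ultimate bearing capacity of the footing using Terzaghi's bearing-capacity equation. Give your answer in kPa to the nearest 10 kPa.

Overburden at base level: q = 18.6 × 1.55 = 28.83 kPa.
Below the base the soil is submerged, so the ½γBN_γ term uses γ' = 19.2 − 9.81 = 9.39 kN/m³.
Surcharge term q·N_q = 28.83 × 64.2 = 1850.9 kPa; self-weight term 0.5·γ·B·N_γ·s_γ = 0.5 × 9.39 × 1.53 × 109 × 0.8 = 626.39 kPa.
q_ult = 1850.9 + 626.39 = 2477.3 kPa.

q_ult ≈ 2480 kPa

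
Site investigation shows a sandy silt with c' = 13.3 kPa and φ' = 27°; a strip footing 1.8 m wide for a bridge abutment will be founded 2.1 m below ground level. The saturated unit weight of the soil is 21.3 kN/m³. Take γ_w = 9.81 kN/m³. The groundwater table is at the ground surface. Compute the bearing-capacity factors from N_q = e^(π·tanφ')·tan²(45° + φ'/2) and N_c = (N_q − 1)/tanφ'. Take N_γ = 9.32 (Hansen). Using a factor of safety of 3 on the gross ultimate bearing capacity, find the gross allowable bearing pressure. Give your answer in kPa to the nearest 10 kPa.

N_q = e^(π·tan27°)·tan²(58.5°) = 13.2; N_c = (N_q − 1)/tanφ' = 23.94.
With the water table at the surface the whole profile is submerged: γ' = 21.3 − 9.81 = 11.49 kN/m³, so q = γ'·D_f = 24.129 kPa; the same γ' applies in the ½γBN_γ term.
q_ult = c·N_c + q·N_q + 0.5·γ·B·N_γ
     = 13.3 × 23.942 + 24.129 × 13.199 + 0.5 × 11.49 × 1.8 × 9.32
     = 318.43 + 318.48 + 96.378 = 733.29 kPa.
q_all = 733.29 / 3 = 244.43 kPa.

q_all ≈ 240 kPa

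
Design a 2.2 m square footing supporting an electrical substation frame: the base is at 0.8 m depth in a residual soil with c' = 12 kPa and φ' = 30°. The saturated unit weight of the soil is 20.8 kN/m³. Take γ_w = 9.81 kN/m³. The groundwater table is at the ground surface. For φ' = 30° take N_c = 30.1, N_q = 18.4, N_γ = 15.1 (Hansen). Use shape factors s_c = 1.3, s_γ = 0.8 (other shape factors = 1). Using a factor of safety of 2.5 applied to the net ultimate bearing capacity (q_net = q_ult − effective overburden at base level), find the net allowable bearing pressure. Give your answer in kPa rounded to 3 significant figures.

Water table at ground surface, so effective unit weight γ' = 20.8 − 9.81 = 10.99 kN/m³ is used throughout; overburden q = 10.99 × 0.8 = 8.792 kPa; the same γ' applies in the ½γBN_γ term.
Cohesion term c·N_c·s_c = 12 × 30.1 × 1.3 = 469.56 kPa; surcharge term q·N_q = 8.792 × 18.4 = 161.77 kPa; self-weight term 0.5·γ·B·N_γ·s_γ = 0.5 × 10.99 × 2.2 × 15.1 × 0.8 = 146.04 kPa.
q_ult = 469.56 + 161.77 + 146.04 = 777.37 kPa.
Net ultimate: q_net = 777.37 − 8.792 = 768.58 kPa.
q_all(net) = 768.58 / 2.5 = 307.43 kPa.

q_all(net) ≈ 307 kPa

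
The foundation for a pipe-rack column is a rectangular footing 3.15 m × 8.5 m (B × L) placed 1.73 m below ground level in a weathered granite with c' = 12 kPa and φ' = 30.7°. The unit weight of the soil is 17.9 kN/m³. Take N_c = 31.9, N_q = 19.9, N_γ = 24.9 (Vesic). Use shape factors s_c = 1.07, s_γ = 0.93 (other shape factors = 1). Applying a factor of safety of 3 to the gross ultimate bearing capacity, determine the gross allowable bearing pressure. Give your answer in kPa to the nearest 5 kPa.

q_all ≈ 560 kPa

Effective surcharge at the founding depth q = γ·D_f = 17.9 × 1.73 = 30.967 kPa.
q_ult = c·N_c·s_c + q·N_q + 0.5·γ·B·N_γ·s_γ
     = 12 × 31.9 × 1.07 + 30.967 × 19.9 + 0.5 × 17.9 × 3.15 × 24.9 × 0.93
     = 409.6 + 616.24 + 652.85 = 1678.7 kPa.
q_all = q_ult / FS = 1678.7 / 3 = 559.56 kPa.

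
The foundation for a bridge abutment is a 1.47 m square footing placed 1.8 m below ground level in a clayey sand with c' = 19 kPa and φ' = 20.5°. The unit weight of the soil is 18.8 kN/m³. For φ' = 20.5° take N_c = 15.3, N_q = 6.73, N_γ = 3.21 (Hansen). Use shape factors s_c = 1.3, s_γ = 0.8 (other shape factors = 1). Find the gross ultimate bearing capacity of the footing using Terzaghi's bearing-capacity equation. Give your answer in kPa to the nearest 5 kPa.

q_ult ≈ 640 kPa

q = γ·D_f = 18.8 × 1.8 = 33.84 kPa.
c·N_c·s_c = 19 × 15.3 × 1.3 = 377.91 kPa
q·N_q = 33.84 × 6.73 = 227.74 kPa
0.5·γ·B·N_γ·s_γ = 0.5 × 18.8 × 1.47 × 3.21 × 0.8 = 35.485 kPa
q_ult = 377.91 + 227.74 + 35.485 = 641.14 kPa.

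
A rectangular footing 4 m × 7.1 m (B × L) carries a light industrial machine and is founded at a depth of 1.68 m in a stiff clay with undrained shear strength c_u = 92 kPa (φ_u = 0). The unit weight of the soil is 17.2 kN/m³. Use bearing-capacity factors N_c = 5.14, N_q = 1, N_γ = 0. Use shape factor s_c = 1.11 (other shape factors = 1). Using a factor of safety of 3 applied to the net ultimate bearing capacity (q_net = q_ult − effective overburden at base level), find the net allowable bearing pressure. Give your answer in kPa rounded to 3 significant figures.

q_all(net) ≈ 175 kPa

Overburden at base level: q = 17.2 × 1.68 = 28.896 kPa.
Cohesion term c·N_c·s_c = 92 × 5.14 × 1.11 = 524.9 kPa; surcharge term q·N_q = 28.896 × 1 = 28.896 kPa.
q_ult = 524.9 + 28.896 = 553.79 kPa.
Net ultimate: q_net = 553.79 − 28.896 = 524.9 kPa.
q_all(net) = 524.9 / 3 = 174.97 kPa.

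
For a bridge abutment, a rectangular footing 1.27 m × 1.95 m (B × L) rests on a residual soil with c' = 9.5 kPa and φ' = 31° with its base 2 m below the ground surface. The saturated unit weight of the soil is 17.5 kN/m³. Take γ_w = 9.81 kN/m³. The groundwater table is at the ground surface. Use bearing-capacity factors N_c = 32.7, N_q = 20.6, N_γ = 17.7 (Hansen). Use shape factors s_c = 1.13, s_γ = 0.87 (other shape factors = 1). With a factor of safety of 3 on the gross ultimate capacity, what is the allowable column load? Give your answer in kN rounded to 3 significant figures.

Water table at ground surface, so effective unit weight γ' = 17.5 − 9.81 = 7.69 kN/m³ is used throughout; overburden q = 7.69 × 2 = 15.38 kPa; the same γ' applies in the ½γBN_γ term.
Cohesion term c·N_c·s_c = 9.5 × 32.7 × 1.13 = 351.03 kPa; surcharge term q·N_q = 15.38 × 20.6 = 316.83 kPa; self-weight term 0.5·γ·B·N_γ·s_γ = 0.5 × 7.69 × 1.27 × 17.7 × 0.87 = 75.196 kPa.
q_ult = 351.03 + 316.83 + 75.196 = 743.06 kPa.
Gross allowable pressure q_all = 743.06 / 3 = 247.69 kPa.
Footing area = 2.4765 m², so allowable column load = 247.69 × 2.4765 = 613.39 kN.

P_all ≈ 613 kN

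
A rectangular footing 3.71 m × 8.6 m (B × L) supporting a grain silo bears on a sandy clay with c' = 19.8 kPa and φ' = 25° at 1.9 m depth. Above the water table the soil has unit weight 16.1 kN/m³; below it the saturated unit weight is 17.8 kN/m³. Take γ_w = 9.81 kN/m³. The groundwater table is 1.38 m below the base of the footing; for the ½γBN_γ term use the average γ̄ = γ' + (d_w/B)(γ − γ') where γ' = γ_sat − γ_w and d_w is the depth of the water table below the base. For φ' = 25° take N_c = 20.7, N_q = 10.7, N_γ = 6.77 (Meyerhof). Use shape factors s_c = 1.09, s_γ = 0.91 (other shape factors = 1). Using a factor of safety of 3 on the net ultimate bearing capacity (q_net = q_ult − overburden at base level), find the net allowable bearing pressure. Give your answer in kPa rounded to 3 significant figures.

Effective surcharge at the founding depth q = γ·D_f = 16.1 × 1.9 = 30.59 kPa.
With d_w = 1.38 m < B, γ̄ = 7.99 + (1.38/3.71) × (16.1 − 7.99) = 11.007 kN/m³.
q_ult = c·N_c·s_c + q·N_q + 0.5·γ·B·N_γ·s_γ
     = 19.8 × 20.7 × 1.09 + 30.59 × 10.7 + 0.5 × 11.007 × 3.71 × 6.77 × 0.91
     = 446.75 + 327.31 + 125.79 = 899.85 kPa.
q_net = 899.85 − 30.59 = 869.26 kPa.
q_all(net) = 869.26 / 3 = 289.75 kPa.

q_all(net) ≈ 290 kPa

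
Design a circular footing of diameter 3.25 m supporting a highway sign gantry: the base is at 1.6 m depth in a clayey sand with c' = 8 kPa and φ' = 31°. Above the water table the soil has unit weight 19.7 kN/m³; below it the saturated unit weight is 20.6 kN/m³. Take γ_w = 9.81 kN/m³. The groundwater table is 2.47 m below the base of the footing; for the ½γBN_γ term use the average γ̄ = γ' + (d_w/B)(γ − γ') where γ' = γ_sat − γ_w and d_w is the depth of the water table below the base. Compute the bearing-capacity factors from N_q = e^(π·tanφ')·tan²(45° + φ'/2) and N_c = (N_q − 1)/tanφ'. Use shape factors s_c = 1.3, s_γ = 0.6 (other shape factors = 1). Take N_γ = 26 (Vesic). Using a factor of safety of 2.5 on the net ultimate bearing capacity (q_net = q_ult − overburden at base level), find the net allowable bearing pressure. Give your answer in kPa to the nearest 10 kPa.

q_all(net) ≈ 560 kPa

N_q = e^(π·tan31°)·tan²(60.5°) = 20.63; N_c = (N_q − 1)/tanφ' = 32.67.
q = γ·D_f = 19.7 × 1.6 = 31.52 kPa.
γ' = 10.79 kN/m³; averaging over the depth B below the base, γ̄ = γ' + (d_w/B)(γ − γ') = 17.562 kN/m³.
c·N_c·s_c = 8 × 32.671 × 1.3 = 339.78 kPa
q·N_q = 31.52 × 20.631 = 650.28 kPa
0.5·γ·B·N_γ·s_γ = 0.5 × 17.562 × 3.25 × 26 × 0.6 = 445.19 kPa
q_ult = 339.78 + 650.28 + 445.19 = 1435.2 kPa.
q_net = 1435.2 − 31.52 = 1403.7 kPa.
q_all(net) = 1403.7 / 2.5 = 561.49 kPa.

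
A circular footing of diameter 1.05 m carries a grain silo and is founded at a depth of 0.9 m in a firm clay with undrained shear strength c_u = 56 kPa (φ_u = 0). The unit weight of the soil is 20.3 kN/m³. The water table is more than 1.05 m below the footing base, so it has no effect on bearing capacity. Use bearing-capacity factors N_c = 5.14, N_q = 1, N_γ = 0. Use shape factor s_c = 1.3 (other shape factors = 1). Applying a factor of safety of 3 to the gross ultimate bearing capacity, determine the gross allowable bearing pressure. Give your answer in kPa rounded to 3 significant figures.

Overburden at base level: q = 20.3 × 0.9 = 18.27 kPa.
Cohesion term c·N_c·s_c = 56 × 5.14 × 1.3 = 374.19 kPa; surcharge term q·N_q = 18.27 × 1 = 18.27 kPa.
q_ult = 374.19 + 18.27 = 392.46 kPa.
q_all = q_ult / FS = 392.46 / 3 = 130.82 kPa.

q_all ≈ 131 kPa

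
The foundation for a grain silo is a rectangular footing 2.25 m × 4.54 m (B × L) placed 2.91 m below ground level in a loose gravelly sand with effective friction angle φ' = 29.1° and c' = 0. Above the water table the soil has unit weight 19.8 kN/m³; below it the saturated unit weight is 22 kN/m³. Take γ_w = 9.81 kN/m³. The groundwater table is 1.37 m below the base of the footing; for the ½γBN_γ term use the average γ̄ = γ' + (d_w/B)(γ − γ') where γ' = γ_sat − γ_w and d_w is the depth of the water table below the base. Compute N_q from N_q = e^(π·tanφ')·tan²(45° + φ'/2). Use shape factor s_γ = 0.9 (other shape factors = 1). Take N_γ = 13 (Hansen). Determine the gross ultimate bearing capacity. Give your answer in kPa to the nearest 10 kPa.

tan29.1° = 0.5566, so N_q = e^(π×0.5566)·tan²(59.55°) = 5.746 × 2.894 = 16.63.
q = γ·D_f = 19.8 × 2.91 = 57.618 kPa.
γ' = 12.19 kN/m³; averaging over the depth B below the base, γ̄ = γ' + (d_w/B)(γ − γ') = 16.824 kN/m³.
q·N_q = 57.618 × 16.628 = 958.07 kPa
0.5·γ·B·N_γ·s_γ = 0.5 × 16.824 × 2.25 × 13 × 0.9 = 221.44 kPa
q_ult = 958.07 + 221.44 = 1179.5 kPa.

q_ult ≈ 1180 kPa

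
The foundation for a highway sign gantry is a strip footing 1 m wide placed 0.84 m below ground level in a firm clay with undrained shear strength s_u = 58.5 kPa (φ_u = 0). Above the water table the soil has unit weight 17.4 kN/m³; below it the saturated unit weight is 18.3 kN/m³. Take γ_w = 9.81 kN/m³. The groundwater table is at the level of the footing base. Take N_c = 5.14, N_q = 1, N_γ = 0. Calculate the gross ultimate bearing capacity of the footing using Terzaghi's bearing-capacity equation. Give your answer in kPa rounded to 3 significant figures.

q_ult ≈ 315 kPa

Effective surcharge at the founding depth q = γ·D_f = 17.4 × 0.84 = 14.616 kPa.
q_ult = c·N_c + q·N_q
     = 58.5 × 5.14 + 14.616 × 1
     = 300.69 + 14.616 = 315.31 kPa.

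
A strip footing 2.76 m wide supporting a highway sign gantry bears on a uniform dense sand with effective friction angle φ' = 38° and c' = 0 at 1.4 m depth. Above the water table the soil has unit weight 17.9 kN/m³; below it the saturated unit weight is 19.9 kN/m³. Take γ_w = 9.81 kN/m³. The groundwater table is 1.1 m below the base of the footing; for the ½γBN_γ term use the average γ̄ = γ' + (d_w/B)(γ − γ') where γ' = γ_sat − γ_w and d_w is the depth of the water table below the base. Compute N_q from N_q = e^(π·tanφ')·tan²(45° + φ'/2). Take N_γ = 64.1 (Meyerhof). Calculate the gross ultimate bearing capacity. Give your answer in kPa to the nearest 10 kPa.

tan38° = 0.7813, so N_q = e^(π×0.7813)·tan²(64°) = 11.64 × 4.204 = 48.93.
Effective surcharge at the founding depth q = γ·D_f = 17.9 × 1.4 = 25.06 kPa.
With d_w = 1.1 m < B, γ̄ = 10.09 + (1.1/2.76) × (17.9 − 10.09) = 13.203 kN/m³.
q_ult = q·N_q + 0.5·γ·B·N_γ
     = 25.06 × 48.933 + 0.5 × 13.203 × 2.76 × 64.1
     = 1226.3 + 1167.9 = 2394.2 kPa.

q_ult ≈ 2390 kPa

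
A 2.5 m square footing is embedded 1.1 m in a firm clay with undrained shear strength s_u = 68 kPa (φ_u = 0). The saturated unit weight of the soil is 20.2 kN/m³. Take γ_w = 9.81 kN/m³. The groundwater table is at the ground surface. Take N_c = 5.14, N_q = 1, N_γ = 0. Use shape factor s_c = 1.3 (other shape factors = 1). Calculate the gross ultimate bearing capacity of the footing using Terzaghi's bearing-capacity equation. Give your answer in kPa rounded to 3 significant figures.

γ' = 20.2 − 9.81 = 10.39 kN/m³ (submerged throughout). q = 10.39 × 1.1 = 11.429 kPa.
c·N_c·s_c = 68 × 5.14 × 1.3 = 454.38 kPa
q·N_q = 11.429 × 1 = 11.429 kPa
q_ult = 454.38 + 11.429 = 465.8 kPa.

q_ult ≈ 466 kPa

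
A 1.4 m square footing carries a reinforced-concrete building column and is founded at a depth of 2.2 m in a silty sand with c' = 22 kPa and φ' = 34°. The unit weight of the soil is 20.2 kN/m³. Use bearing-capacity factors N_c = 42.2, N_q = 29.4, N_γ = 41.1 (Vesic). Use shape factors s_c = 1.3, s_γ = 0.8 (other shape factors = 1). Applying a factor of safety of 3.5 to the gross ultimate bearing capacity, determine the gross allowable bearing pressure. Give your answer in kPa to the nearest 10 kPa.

q = γ·D_f = 20.2 × 2.2 = 44.44 kPa.
c·N_c·s_c = 22 × 42.2 × 1.3 = 1206.9 kPa
q·N_q = 44.44 × 29.4 = 1306.5 kPa
0.5·γ·B·N_γ·s_γ = 0.5 × 20.2 × 1.4 × 41.1 × 0.8 = 464.92 kPa
q_ult = 1206.9 + 1306.5 + 464.92 = 2978.4 kPa.
q_all = q_ult / FS = 2978.4 / 3.5 = 850.97 kPa.

q_all ≈ 850 kPa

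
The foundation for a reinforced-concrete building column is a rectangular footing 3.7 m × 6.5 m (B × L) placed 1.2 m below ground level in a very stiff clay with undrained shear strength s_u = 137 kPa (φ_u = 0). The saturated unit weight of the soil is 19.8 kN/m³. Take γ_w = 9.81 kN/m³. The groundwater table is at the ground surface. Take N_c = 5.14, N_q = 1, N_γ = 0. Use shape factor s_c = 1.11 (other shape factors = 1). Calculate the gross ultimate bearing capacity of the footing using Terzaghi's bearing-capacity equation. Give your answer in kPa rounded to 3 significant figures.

With the water table at the surface the whole profile is submerged: γ' = 19.8 − 9.81 = 9.99 kN/m³, so q = γ'·D_f = 11.988 kPa.
q_ult = c·N_c·s_c + q·N_q
     = 137 × 5.14 × 1.11 + 11.988 × 1
     = 781.64 + 11.988 = 793.63 kPa.

q_ult ≈ 794 kPa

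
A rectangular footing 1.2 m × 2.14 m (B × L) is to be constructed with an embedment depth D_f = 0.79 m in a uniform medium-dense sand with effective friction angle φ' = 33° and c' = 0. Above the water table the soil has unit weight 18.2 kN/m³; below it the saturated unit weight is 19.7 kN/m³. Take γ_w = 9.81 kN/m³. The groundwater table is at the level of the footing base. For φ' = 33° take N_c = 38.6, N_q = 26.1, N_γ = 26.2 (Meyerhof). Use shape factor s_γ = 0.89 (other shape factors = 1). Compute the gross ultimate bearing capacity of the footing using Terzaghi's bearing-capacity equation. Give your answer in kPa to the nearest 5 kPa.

q_ult ≈ 515 kPa

q = γ·D_f = 18.2 × 0.79 = 14.378 kPa.
For the ½γBN_γ term take γ' = 19.7 − 9.81 = 9.89 kN/m³ (soil below base is submerged).
q·N_q = 14.378 × 26.1 = 375.27 kPa
0.5·γ·B·N_γ·s_γ = 0.5 × 9.89 × 1.2 × 26.2 × 0.89 = 138.37 kPa
q_ult = 375.27 + 138.37 = 513.63 kPa.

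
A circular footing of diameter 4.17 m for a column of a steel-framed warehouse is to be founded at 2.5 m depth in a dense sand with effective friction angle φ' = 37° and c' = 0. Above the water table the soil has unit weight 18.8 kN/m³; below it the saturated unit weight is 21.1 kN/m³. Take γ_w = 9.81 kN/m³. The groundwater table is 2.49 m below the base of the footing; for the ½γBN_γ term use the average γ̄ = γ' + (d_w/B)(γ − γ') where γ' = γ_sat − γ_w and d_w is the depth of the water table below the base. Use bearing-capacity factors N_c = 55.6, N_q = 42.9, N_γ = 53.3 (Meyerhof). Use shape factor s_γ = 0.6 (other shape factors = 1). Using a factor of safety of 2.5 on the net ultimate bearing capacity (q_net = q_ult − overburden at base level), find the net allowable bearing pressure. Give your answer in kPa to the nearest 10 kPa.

Effective surcharge at the founding depth q = γ·D_f = 18.8 × 2.5 = 47 kPa.
With d_w = 2.49 m < B, γ̄ = 11.29 + (2.49/4.17) × (18.8 − 11.29) = 15.774 kN/m³.
q_ult = q·N_q + 0.5·γ·B·N_γ·s_γ
     = 47 × 42.9 + 0.5 × 15.774 × 4.17 × 53.3 × 0.6
     = 2016.3 + 1051.8 = 3068.1 kPa.
q_net = 3068.1 − 47 = 3021.1 kPa.
q_all(net) = 3021.1 / 2.5 = 1208.4 kPa.

q_all(net) ≈ 1210 kPa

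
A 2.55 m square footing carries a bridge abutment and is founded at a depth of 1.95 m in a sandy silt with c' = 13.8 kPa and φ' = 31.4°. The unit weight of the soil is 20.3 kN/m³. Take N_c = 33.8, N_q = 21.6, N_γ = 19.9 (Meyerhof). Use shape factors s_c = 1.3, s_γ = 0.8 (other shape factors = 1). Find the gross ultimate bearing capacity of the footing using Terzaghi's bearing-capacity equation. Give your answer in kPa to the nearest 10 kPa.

q_ult ≈ 1870 kPa

Effective surcharge at the founding depth q = γ·D_f = 20.3 × 1.95 = 39.585 kPa.
q_ult = c·N_c·s_c + q·N_q + 0.5·γ·B·N_γ·s_γ
     = 13.8 × 33.8 × 1.3 + 39.585 × 21.6 + 0.5 × 20.3 × 2.55 × 19.9 × 0.8
     = 606.37 + 855.04 + 412.05 = 1873.5 kPa.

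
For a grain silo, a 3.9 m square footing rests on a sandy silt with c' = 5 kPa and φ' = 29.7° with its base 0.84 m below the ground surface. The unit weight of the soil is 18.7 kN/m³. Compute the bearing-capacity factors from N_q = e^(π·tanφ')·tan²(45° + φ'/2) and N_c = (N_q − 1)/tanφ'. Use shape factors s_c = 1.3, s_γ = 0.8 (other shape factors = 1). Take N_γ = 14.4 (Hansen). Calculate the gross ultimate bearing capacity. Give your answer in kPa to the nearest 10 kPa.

tan29.7° = 0.5704, so N_q = e^(π×0.5704)·tan²(59.85°) = 6.001 × 2.964 = 17.79.
N_c = (17.79 − 1)/tan29.7° = 29.43.
Effective surcharge at the founding depth q = γ·D_f = 18.7 × 0.84 = 15.708 kPa.
q_ult = c·N_c·s_c + q·N_q + 0.5·γ·B·N_γ·s_γ
     = 5 × 29.431 × 1.3 + 15.708 × 17.787 + 0.5 × 18.7 × 3.9 × 14.4 × 0.8
     = 191.3 + 279.4 + 420.08 = 890.78 kPa.

q_ult ≈ 890 kPa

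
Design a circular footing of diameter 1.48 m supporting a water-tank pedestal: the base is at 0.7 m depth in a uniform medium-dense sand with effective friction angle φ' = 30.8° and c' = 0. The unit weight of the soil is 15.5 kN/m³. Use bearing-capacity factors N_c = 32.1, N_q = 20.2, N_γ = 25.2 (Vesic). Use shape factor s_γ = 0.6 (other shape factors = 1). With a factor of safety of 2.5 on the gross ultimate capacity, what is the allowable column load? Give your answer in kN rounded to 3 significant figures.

P_all ≈ 270 kN

Overburden at base level: q = 15.5 × 0.7 = 10.85 kPa.
Surcharge term q·N_q = 10.85 × 20.2 = 219.17 kPa; self-weight term 0.5·γ·B·N_γ·s_γ = 0.5 × 15.5 × 1.48 × 25.2 × 0.6 = 173.43 kPa.
q_ult = 219.17 + 173.43 = 392.6 kPa.
Gross allowable pressure q_all = 392.6 / 2.5 = 157.04 kPa.
Footing area = 1.7203 m², so allowable column load = 157.04 × 1.7203 = 270.15 kN.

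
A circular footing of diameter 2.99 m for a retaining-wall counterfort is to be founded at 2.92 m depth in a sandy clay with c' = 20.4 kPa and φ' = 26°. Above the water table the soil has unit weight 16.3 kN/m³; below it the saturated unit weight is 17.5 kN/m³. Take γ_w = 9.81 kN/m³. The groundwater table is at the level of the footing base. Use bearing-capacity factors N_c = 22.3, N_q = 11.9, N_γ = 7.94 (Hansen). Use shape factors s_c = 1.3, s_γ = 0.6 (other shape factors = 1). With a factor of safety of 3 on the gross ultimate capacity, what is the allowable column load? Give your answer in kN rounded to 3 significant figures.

Effective surcharge at the founding depth q = γ·D_f = 16.3 × 2.92 = 47.596 kPa.
The water table coincides with the base, so in the self-weight term γ → γ' = 7.69 kN/m³.
q_ult = c·N_c·s_c + q·N_q + 0.5·γ·B·N_γ·s_γ
     = 20.4 × 22.3 × 1.3 + 47.596 × 11.9 + 0.5 × 7.69 × 2.99 × 7.94 × 0.6
     = 591.4 + 566.39 + 54.77 = 1212.6 kPa.
Gross allowable pressure q_all = 1212.6 / 3 = 404.19 kPa.
Footing area = 7.0215 m², so allowable column load = 404.19 × 7.0215 = 2838 kN.

P_all ≈ 2840 kN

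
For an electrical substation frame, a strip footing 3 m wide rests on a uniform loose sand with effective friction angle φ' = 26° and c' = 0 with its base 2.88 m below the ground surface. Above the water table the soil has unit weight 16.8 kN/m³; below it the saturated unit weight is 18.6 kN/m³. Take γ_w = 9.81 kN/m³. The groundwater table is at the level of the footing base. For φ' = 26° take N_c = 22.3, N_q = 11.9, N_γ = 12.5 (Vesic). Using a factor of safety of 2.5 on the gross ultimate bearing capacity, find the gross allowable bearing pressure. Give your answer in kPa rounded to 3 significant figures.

Overburden at base level: q = 16.8 × 2.88 = 48.384 kPa.
Below the base the soil is submerged, so the ½γBN_γ term uses γ' = 18.6 − 9.81 = 8.79 kN/m³.
Surcharge term q·N_q = 48.384 × 11.9 = 575.77 kPa; self-weight term 0.5·γ·B·N_γ = 0.5 × 8.79 × 3 × 12.5 = 164.81 kPa.
q_ult = 575.77 + 164.81 = 740.58 kPa.
q_all = 740.58 / 2.5 = 296.23 kPa.

q_all ≈ 296 kPa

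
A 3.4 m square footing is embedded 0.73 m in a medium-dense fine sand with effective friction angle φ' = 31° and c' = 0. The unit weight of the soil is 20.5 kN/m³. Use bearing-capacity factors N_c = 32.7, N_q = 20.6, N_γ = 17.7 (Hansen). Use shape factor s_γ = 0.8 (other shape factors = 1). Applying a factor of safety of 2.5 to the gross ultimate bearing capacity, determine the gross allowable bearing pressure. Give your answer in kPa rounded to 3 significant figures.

q_all ≈ 321 kPa

q = γ·D_f = 20.5 × 0.73 = 14.965 kPa.
q·N_q = 14.965 × 20.6 = 308.28 kPa
0.5·γ·B·N_γ·s_γ = 0.5 × 20.5 × 3.4 × 17.7 × 0.8 = 493.48 kPa
q_ult = 308.28 + 493.48 = 801.76 kPa.
q_all = q_ult / FS = 801.76 / 2.5 = 320.7 kPa.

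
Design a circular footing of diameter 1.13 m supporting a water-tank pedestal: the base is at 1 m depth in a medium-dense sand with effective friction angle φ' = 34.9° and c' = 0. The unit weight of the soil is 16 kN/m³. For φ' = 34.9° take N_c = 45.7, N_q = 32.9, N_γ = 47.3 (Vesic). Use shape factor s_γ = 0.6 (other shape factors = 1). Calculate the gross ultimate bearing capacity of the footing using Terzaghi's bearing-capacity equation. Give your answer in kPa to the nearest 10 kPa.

Effective surcharge at the founding depth q = γ·D_f = 16 × 1 = 16 kPa.
q_ult = q·N_q + 0.5·γ·B·N_γ·s_γ
     = 16 × 32.9 + 0.5 × 16 × 1.13 × 47.3 × 0.6
     = 526.4 + 256.56 = 782.96 kPa.

q_ult ≈ 780 kPa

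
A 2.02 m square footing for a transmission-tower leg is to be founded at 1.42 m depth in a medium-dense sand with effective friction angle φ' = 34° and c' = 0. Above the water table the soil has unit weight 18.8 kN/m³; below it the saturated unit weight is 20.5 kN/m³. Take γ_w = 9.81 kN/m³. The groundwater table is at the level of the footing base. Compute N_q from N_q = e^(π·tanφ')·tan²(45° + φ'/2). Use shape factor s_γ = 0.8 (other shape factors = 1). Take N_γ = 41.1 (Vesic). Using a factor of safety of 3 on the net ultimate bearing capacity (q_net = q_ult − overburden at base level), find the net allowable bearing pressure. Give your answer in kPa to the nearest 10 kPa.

N_q = e^(π·tan34°)·tan²(62°) = 29.44.
Effective surcharge at the founding depth q = γ·D_f = 18.8 × 1.42 = 26.696 kPa.
The water table coincides with the base, so in the self-weight term γ → γ' = 10.69 kN/m³.
q_ult = q·N_q + 0.5·γ·B·N_γ·s_γ
     = 26.696 × 29.44 + 0.5 × 10.69 × 2.02 × 41.1 × 0.8
     = 785.92 + 355 = 1140.9 kPa.
q_net = 1140.9 − 26.696 = 1114.2 kPa.
q_all(net) = 1114.2 / 3 = 371.41 kPa.

q_all(net) ≈ 370 kPa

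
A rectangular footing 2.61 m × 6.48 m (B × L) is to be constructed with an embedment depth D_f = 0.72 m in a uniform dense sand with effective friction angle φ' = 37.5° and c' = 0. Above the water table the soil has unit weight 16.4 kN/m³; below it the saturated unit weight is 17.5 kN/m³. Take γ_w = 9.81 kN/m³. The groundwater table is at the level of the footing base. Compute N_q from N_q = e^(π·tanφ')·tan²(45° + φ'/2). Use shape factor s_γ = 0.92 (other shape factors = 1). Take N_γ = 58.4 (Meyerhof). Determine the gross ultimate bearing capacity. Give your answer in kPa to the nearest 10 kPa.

tan37.5° = 0.7673, so N_q = e^(π×0.7673)·tan²(63.75°) = 11.141 × 4.112 = 45.81.
Overburden at base level: q = 16.4 × 0.72 = 11.808 kPa.
Below the base the soil is submerged, so the ½γBN_γ term uses γ' = 17.5 − 9.81 = 7.69 kN/m³.
Surcharge term q·N_q = 11.808 × 45.811 = 540.94 kPa; self-weight term 0.5·γ·B·N_γ·s_γ = 0.5 × 7.69 × 2.61 × 58.4 × 0.92 = 539.18 kPa.
q_ult = 540.94 + 539.18 = 1080.1 kPa.

q_ult ≈ 1080 kPa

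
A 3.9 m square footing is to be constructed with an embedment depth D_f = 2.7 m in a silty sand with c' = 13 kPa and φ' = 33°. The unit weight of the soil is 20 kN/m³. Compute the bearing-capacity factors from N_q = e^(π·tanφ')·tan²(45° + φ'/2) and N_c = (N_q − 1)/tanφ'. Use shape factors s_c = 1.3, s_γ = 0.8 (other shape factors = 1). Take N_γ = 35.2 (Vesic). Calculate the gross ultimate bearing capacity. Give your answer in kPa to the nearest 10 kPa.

tan33° = 0.6494, so N_q = e^(π×0.6494)·tan²(61.5°) = 7.692 × 3.392 = 26.09.
N_c = (26.09 − 1)/tan33° = 38.64.
q = γ·D_f = 20 × 2.7 = 54 kPa.
c·N_c·s_c = 13 × 38.638 × 1.3 = 652.99 kPa
q·N_q = 54 × 26.092 = 1409 kPa
0.5·γ·B·N_γ·s_γ = 0.5 × 20 × 3.9 × 35.2 × 0.8 = 1098.2 kPa
q_ult = 652.99 + 1409 + 1098.2 = 3160.2 kPa.

q_ult ≈ 3160 kPa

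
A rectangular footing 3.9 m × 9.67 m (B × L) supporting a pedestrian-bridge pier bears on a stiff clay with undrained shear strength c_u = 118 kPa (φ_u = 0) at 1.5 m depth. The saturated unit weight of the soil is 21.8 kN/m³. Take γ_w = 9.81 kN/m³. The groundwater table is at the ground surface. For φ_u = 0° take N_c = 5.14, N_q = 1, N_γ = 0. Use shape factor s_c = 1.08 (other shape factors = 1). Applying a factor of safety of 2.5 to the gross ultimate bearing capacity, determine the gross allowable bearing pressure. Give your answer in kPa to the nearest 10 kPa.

q_all ≈ 270 kPa

γ' = 21.8 − 9.81 = 11.99 kN/m³ (submerged throughout). q = 11.99 × 1.5 = 17.985 kPa.
c·N_c·s_c = 118 × 5.14 × 1.08 = 655.04 kPa
q·N_q = 17.985 × 1 = 17.985 kPa
q_ult = 655.04 + 17.985 = 673.03 kPa.
q_all = q_ult / FS = 673.03 / 2.5 = 269.21 kPa.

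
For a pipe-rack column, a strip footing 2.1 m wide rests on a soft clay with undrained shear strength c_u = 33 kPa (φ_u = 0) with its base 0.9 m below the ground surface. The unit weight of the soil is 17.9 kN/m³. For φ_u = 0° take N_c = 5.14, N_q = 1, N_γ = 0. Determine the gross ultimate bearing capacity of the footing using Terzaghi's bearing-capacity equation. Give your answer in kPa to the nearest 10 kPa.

q = γ·D_f = 17.9 × 0.9 = 16.11 kPa.
c·N_c = 33 × 5.14 = 169.62 kPa
q·N_q = 16.11 × 1 = 16.11 kPa
q_ult = 169.62 + 16.11 = 185.73 kPa.

q_ult ≈ 190 kPa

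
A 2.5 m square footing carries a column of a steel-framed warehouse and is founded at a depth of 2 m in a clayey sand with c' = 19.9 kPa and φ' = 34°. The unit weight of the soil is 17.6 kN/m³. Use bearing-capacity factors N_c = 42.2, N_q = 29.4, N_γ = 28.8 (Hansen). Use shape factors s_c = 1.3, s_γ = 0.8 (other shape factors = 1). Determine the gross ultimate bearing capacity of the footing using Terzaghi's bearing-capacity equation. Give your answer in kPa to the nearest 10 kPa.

q_ult ≈ 2630 kPa

Effective surcharge at the founding depth q = γ·D_f = 17.6 × 2 = 35.2 kPa.
q_ult = c·N_c·s_c + q·N_q + 0.5·γ·B·N_γ·s_γ
     = 19.9 × 42.2 × 1.3 + 35.2 × 29.4 + 0.5 × 17.6 × 2.5 × 28.8 × 0.8
     = 1091.7 + 1034.9 + 506.88 = 2633.5 kPa.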